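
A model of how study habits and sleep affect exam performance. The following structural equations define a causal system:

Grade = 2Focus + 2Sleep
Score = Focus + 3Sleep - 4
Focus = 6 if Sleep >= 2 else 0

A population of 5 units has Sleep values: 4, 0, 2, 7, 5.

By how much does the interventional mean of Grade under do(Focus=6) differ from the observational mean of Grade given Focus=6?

Under do(Focus=6), Focus's equation is replaced by Focus=6 for every unit. Per-unit Grade: 20, 12, 16, 26, 22. Mean = 19.2.
Conditioning on Focus=6 selects the 4 unit(s) with Sleep ∈ {4, 2, 7, 5}. Their Grade values: 20, 16, 26, 22. Mean = 21.
Difference = 19.2 − 21 = -1.8.

-1.8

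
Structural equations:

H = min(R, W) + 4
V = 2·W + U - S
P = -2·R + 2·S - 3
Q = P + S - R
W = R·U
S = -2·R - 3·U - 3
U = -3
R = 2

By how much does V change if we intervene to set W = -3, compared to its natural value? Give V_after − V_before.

6

do(W=-3) replaces the equation W = R·U with the constant W = -3.
S = -2·R - 3·U - 3  [with R=2, U=-3]  = 2
V = 2·W + U - S  [with W=-3, U=-3, S=2]  = -11
Without intervention: W = R·U  [with R=2, U=-3]  = -6; S = -2·R - 3·U - 3  [with R=2, U=-3]  = 2; V = 2·W + U - S  [with W=-6, U=-3, S=2]  = -17.
Change = -11 − (-17) = 6.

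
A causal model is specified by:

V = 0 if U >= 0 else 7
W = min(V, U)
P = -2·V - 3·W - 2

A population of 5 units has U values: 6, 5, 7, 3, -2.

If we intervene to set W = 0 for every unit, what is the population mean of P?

-4.8

The intervention sets W=0 in all 5 units regardless of U. Recomputing P per unit gives -2, -2, -2, -2, -16; average -4.8.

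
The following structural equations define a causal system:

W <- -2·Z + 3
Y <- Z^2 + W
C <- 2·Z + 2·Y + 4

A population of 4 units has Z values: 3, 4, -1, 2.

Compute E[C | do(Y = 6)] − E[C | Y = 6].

The intervention sets Y=6 in all 4 units regardless of Z. Recomputing C per unit gives 22, 24, 14, 20; average 20.
E[C|Y=6] averages over only the 2 units with Y=6 (Z = 3, -1): C = 22, 14, mean 18.
Difference = 20 − 18 = 2.

2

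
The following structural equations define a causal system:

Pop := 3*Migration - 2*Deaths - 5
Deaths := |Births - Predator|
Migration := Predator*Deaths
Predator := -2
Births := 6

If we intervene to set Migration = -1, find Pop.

-24

Intervening sets Migration = -1 and removes its equation (Migration := Predator*Deaths).
Deaths = |Births - Predator|  [with Births=6, Predator=-2]  = 8
Pop = 3*Migration - 2*Deaths - 5  [with Migration=-1, Deaths=8]  = -24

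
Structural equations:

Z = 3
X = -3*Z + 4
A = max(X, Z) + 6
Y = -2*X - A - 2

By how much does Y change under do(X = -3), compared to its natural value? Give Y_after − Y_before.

Under do(X=-3), the mechanism X = -3*Z + 4 is discarded; X is fixed at -3.
A = max(X, Z) + 6  [with X=-3, Z=3]  = 9
Y = -2*X - A - 2  [with X=-3, A=9]  = -5
Without intervention: X = -3*Z + 4  [with Z=3]  = -5; A = max(X, Z) + 6  [with X=-5, Z=3]  = 9; Y = -2*X - A - 2  [with X=-5, A=9]  = -1.
Change = -5 − (-1) = -4.

-4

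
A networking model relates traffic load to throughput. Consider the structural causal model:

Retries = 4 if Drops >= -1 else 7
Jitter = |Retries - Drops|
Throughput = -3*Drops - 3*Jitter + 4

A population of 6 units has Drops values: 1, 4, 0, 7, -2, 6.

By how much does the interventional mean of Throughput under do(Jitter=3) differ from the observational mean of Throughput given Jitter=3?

Under do(Jitter=3), Jitter's equation is replaced by Jitter=3 for every unit. Per-unit Throughput: -8, -17, -5, -26, 1, -23. Mean = -13.
Conditioning on Jitter=3 selects the 2 unit(s) with Drops ∈ {1, 7}. Their Throughput values: -8, -26. Mean = -17.
Difference = -13 − (-17) = 4.

4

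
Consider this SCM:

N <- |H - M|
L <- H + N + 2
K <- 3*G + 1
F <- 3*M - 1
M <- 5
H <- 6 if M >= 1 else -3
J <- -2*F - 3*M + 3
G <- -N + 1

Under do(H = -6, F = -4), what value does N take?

Under do(H = -6, F = -4), each intervened variable's structural equation is replaced by its fixed value.
N = |H - M|  [with H=-6, M=5]  = 11

11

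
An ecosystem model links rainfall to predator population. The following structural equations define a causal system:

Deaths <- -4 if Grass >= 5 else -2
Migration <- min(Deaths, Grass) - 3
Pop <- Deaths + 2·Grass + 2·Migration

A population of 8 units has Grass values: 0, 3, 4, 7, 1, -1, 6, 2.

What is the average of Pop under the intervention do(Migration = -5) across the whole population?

-7

The intervention sets Migration=-5 in all 8 units regardless of Grass. Recomputing Pop per unit gives -12, -6, -4, 0, -10, -14, -2, -8; average -7.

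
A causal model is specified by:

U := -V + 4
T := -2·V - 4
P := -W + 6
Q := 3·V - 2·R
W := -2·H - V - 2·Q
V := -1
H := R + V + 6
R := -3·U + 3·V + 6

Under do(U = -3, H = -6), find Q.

-27

The joint intervention fixes U = -3, H = -6, removing each variable's own equation.
R = -3·U + 3·V + 6  [with U=-3, V=-1]  = 12
Q = 3·V - 2·R  [with V=-1, R=12]  = -27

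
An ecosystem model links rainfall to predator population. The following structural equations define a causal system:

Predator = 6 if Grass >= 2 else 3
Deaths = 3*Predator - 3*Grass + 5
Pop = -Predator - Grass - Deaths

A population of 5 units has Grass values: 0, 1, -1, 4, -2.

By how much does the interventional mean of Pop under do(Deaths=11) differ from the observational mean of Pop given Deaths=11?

Under do(Deaths=11), Deaths's equation is replaced by Deaths=11 for every unit. Per-unit Pop: -14, -15, -13, -21, -12. Mean = -15.
Conditioning on Deaths=11 selects the 2 unit(s) with Grass ∈ {1, 4}. Their Pop values: -15, -21. Mean = -18.
Difference = -15 − (-18) = 3.

3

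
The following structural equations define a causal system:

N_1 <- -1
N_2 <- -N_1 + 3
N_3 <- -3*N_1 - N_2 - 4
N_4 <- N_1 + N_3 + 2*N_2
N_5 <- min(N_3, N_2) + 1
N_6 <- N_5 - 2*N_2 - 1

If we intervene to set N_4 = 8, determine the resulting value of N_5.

Intervening sets N_4 = 8 and removes its equation (N_4 <- N_1 + N_3 + 2*N_2).
No directed path runs from N_4 to N_5, so N_5 keeps its natural value.
N_2 = -N_1 + 3  [with N_1=-1]  = 4
N_3 = -3*N_1 - N_2 - 4  [with N_1=-1, N_2=4]  = -5
N_5 = min(N_3, N_2) + 1  [with N_3=-5, N_2=4]  = -4

-4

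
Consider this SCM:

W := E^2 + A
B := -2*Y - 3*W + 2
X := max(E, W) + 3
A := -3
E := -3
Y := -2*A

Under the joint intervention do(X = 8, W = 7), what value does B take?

-31

Setting X = 8, W = 7 by intervention discards those variables' equations.
Y = -2*A  [with A=-3]  = 6
B = -2*Y - 3*W + 2  [with Y=6, W=7]  = -31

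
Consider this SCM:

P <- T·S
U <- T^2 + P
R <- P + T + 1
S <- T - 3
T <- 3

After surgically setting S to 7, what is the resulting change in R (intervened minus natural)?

Under do(S=7), the mechanism S <- T - 3 is discarded; S is fixed at 7.
P = T·S  [with T=3, S=7]  = 21
R = P + T + 1  [with P=21, T=3]  = 25
Without intervention: S = T - 3  [with T=3]  = 0; P = T·S  [with T=3, S=0]  = 0; R = P + T + 1  [with P=0, T=3]  = 4.
Change = 25 − 4 = 21.

21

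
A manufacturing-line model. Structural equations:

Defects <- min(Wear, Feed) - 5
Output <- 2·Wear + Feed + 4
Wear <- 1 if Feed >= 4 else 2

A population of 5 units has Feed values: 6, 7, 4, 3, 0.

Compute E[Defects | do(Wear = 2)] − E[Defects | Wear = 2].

0.6

Every unit gets Wear=2 under the intervention. Defects values become -3, -3, -3, -3, -5; E[Defects|do(Wear=2)] = -3.4.
Observing Wear=2 restricts to units where Wear's equation naturally yields 2: Feed ∈ {3, 0}. In that subpopulation Defects = -3, -5, mean -4.
Difference = -3.4 − (-4) = 0.6.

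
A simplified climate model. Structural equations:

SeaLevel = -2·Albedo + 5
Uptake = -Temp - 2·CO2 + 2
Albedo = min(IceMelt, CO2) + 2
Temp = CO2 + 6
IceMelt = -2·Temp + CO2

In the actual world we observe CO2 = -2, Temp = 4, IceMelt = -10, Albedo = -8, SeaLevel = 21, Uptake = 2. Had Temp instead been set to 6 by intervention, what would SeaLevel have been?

29

do(Temp=6) replaces the equation Temp = CO2 + 6 with the constant Temp = 6.
IceMelt = -2·Temp + CO2  [with Temp=6, CO2=-2]  = -14
Albedo = min(IceMelt, CO2) + 2  [with IceMelt=-14, CO2=-2]  = -12
SeaLevel = -2·Albedo + 5  [with Albedo=-12]  = 29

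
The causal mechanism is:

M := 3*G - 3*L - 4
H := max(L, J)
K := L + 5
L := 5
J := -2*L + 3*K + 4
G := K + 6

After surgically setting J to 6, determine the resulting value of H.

do(J=6) replaces the equation J := -2*L + 3*K + 4 with the constant J = 6.
H = max(L, J)  [with L=5, J=6]  = 6

6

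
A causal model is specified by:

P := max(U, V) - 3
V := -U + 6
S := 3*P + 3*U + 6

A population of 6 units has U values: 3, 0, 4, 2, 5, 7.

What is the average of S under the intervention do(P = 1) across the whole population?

19.5

Under do(P=1), P's equation is replaced by P=1 for every unit. Per-unit S: 18, 9, 21, 15, 24, 30. Mean = 19.5.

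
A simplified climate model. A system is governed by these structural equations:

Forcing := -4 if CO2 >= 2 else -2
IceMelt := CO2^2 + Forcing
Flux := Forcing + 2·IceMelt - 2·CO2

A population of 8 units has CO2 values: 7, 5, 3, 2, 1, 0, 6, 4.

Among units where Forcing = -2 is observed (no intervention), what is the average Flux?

-6

Conditioning on Forcing=-2 selects the 2 unit(s) with CO2 ∈ {1, 0}. Their Flux values: -6, -6. Mean = -6.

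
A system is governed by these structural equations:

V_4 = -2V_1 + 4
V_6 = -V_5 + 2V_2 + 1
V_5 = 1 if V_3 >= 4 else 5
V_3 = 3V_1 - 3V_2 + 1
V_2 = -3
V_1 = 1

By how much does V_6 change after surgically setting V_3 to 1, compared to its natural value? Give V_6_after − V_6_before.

The intervention breaks the incoming arrows to V_3: V_3 = 3V_1 - 3V_2 + 1 no longer applies, and V_3 = 1.
V_5 = 1 if V_3 >= 4 else 5  [with V_3=1]  = 5
V_6 = -V_5 + 2V_2 + 1  [with V_5=5, V_2=-3]  = -10
Without intervention: V_3 = 3V_1 - 3V_2 + 1  [with V_1=1, V_2=-3]  = 13; V_5 = 1 if V_3 >= 4 else 5  [with V_3=13]  = 1; V_6 = -V_5 + 2V_2 + 1  [with V_5=1, V_2=-3]  = -6.
Change = -10 − (-6) = -4.

-4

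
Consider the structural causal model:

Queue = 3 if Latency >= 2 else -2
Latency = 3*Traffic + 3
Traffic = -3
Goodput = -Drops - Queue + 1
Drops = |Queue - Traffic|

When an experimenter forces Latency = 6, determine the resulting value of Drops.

Under do(Latency=6), the mechanism Latency = 3*Traffic + 3 is discarded; Latency is fixed at 6.
Queue = 3 if Latency >= 2 else -2  [with Latency=6]  = 3
Drops = |Queue - Traffic|  [with Queue=3, Traffic=-3]  = 6

6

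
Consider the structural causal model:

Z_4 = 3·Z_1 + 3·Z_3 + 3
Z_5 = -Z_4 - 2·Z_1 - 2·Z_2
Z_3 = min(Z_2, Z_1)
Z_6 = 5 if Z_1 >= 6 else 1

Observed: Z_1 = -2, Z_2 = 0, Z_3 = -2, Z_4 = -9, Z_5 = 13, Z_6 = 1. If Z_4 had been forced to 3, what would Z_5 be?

1

Intervening sets Z_4 = 3 and removes its equation (Z_4 = 3·Z_1 + 3·Z_3 + 3).
Z_5 = -Z_4 - 2·Z_1 - 2·Z_2  [with Z_4=3, Z_1=-2, Z_2=0]  = 1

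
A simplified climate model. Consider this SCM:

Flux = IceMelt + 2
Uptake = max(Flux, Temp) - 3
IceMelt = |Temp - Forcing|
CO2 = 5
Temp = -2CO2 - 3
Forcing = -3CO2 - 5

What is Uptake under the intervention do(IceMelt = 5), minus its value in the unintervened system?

-2

Under do(IceMelt=5), the mechanism IceMelt = |Temp - Forcing| is discarded; IceMelt is fixed at 5.
Temp = -2CO2 - 3  [with CO2=5]  = -13
Flux = IceMelt + 2  [with IceMelt=5]  = 7
Uptake = max(Flux, Temp) - 3  [with Flux=7, Temp=-13]  = 4
Without intervention: Forcing = -3CO2 - 5  [with CO2=5]  = -20; Temp = -2CO2 - 3  [with CO2=5]  = -13; IceMelt = |Temp - Forcing|  [with Temp=-13, Forcing=-20]  = 7; Flux = IceMelt + 2  [with IceMelt=7]  = 9; Uptake = max(Flux, Temp) - 3  [with Flux=9, Temp=-13]  = 6.
Change = 4 − 6 = -2.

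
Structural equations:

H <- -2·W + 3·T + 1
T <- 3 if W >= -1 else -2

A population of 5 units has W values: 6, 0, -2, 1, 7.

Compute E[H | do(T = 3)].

5.2

The intervention sets T=3 in all 5 units regardless of W. Recomputing H per unit gives -2, 10, 14, 8, -4; average 5.2.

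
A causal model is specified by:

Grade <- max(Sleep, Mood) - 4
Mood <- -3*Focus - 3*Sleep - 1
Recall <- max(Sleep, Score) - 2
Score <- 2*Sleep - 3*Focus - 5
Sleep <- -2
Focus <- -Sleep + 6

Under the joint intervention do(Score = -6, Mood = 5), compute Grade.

Setting Score = -6, Mood = 5 by intervention discards those variables' equations.
Grade = max(Sleep, Mood) - 4  [with Sleep=-2, Mood=5]  = 1

1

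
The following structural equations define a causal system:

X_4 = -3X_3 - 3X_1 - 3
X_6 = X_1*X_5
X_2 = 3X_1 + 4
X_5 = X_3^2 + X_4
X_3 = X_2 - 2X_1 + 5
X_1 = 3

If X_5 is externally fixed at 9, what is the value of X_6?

The intervention breaks the incoming arrows to X_5: X_5 = X_3^2 + X_4 no longer applies, and X_5 = 9.
X_6 = X_1*X_5  [with X_1=3, X_5=9]  = 27

27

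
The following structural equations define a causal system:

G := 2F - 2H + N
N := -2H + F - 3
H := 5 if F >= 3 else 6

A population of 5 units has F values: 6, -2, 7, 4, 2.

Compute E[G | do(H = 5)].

-12.8

Every unit gets H=5 under the intervention. G values become -5, -29, -2, -11, -17; E[G|do(H=5)] = -12.8.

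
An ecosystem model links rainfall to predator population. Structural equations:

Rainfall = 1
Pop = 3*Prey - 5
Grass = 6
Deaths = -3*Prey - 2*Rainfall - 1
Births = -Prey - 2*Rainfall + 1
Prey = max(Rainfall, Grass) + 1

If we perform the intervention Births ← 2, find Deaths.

Intervening sets Births = 2 and removes its equation (Births = -Prey - 2*Rainfall + 1).
No directed path runs from Births to Deaths, so Deaths keeps its natural value.
Prey = max(Rainfall, Grass) + 1  [with Rainfall=1, Grass=6]  = 7
Deaths = -3*Prey - 2*Rainfall - 1  [with Prey=7, Rainfall=1]  = -24

-24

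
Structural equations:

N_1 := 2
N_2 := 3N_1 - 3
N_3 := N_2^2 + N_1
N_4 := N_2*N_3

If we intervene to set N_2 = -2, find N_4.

Under do(N_2=-2), the mechanism N_2 := 3N_1 - 3 is discarded; N_2 is fixed at -2.
N_3 = N_2^2 + N_1  [with N_2=-2, N_1=2]  = 6
N_4 = N_2*N_3  [with N_2=-2, N_3=6]  = -12

-12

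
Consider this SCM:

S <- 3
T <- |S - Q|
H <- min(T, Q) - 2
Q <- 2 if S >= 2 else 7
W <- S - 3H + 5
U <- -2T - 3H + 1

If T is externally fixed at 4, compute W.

8

do(T=4) replaces the equation T <- |S - Q| with the constant T = 4.
Q = 2 if S >= 2 else 7  [with S=3]  = 2
H = min(T, Q) - 2  [with T=4, Q=2]  = 0
W = S - 3H + 5  [with S=3, H=0]  = 8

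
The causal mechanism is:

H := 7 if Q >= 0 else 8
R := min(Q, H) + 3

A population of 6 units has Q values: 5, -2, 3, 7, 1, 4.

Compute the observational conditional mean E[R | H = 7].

7

Observing H=7 restricts to units where H's equation naturally yields 7: Q ∈ {5, 3, 7, 1, 4}. In that subpopulation R = 8, 6, 10, 4, 7, mean 7.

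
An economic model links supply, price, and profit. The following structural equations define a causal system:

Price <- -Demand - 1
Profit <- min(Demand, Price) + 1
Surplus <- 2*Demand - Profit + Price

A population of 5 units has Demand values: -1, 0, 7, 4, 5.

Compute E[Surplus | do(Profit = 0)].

2

do(Profit=0) breaks Profit's dependence on Demand. With Profit=0 fixed, Surplus across the units is -2, -1, 6, 3, 4, mean 2.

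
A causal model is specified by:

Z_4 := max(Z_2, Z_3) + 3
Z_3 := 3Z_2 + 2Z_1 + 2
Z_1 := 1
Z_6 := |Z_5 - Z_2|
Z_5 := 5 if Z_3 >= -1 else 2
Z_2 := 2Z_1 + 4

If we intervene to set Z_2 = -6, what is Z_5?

do(Z_2=-6) replaces the equation Z_2 := 2Z_1 + 4 with the constant Z_2 = -6.
Z_3 = 3Z_2 + 2Z_1 + 2  [with Z_2=-6, Z_1=1]  = -14
Z_5 = 5 if Z_3 >= -1 else 2  [with Z_3=-14]  = 2

2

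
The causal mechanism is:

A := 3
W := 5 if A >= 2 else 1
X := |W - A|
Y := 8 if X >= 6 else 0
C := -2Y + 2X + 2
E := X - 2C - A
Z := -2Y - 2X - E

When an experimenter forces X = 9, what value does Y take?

The intervention breaks the incoming arrows to X: X := |W - A| no longer applies, and X = 9.
Y = 8 if X >= 6 else 0  [with X=9]  = 8

8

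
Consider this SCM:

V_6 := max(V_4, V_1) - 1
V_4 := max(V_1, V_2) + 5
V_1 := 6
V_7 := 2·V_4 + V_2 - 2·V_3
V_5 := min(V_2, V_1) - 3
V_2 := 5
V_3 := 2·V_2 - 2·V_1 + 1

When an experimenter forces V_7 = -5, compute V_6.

Intervening sets V_7 = -5 and removes its equation (V_7 := 2·V_4 + V_2 - 2·V_3).
Since V_6 is not a descendant of the intervened variable, it is unaffected.
V_4 = max(V_1, V_2) + 5  [with V_1=6, V_2=5]  = 11
V_6 = max(V_4, V_1) - 1  [with V_4=11, V_1=6]  = 10

10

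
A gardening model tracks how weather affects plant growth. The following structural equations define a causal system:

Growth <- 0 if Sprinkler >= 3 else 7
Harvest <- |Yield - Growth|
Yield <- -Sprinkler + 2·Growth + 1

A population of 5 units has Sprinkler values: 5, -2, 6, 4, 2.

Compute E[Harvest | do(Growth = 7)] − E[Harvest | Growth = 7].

The intervention sets Growth=7 in all 5 units regardless of Sprinkler. Recomputing Harvest per unit gives 3, 10, 2, 4, 6; average 5.
Conditioning on Growth=7 selects the 2 unit(s) with Sprinkler ∈ {-2, 2}. Their Harvest values: 10, 6. Mean = 8.
Difference = 5 − 8 = -3.

-3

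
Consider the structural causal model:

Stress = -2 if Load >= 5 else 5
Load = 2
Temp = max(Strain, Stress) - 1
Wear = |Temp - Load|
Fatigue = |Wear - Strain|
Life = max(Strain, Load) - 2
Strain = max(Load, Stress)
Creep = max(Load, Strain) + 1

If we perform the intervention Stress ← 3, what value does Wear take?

0

Under do(Stress=3), the mechanism Stress = -2 if Load >= 5 else 5 is discarded; Stress is fixed at 3.
Strain = max(Load, Stress)  [with Load=2, Stress=3]  = 3
Temp = max(Strain, Stress) - 1  [with Strain=3, Stress=3]  = 2
Wear = |Temp - Load|  [with Temp=2, Load=2]  = 0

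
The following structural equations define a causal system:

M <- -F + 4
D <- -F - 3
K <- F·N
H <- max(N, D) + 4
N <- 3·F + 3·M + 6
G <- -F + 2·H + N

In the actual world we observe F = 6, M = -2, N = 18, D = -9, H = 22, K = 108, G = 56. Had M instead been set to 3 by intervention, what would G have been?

101

Under do(M=3), the mechanism M <- -F + 4 is discarded; M is fixed at 3.
N = 3·F + 3·M + 6  [with F=6, M=3]  = 33
D = -F - 3  [with F=6]  = -9
H = max(N, D) + 4  [with N=33, D=-9]  = 37
G = -F + 2·H + N  [with F=6, H=37, N=33]  = 101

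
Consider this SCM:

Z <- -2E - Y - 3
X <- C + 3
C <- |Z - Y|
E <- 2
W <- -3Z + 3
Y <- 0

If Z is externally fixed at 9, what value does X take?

The intervention breaks the incoming arrows to Z: Z <- -2E - Y - 3 no longer applies, and Z = 9.
C = |Z - Y|  [with Z=9, Y=0]  = 9
X = C + 3  [with C=9]  = 12

12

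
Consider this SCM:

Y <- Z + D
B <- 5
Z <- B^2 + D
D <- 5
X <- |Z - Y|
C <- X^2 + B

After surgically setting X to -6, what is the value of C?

41

The intervention breaks the incoming arrows to X: X <- |Z - Y| no longer applies, and X = -6.
C = X^2 + B  [with X=-6, B=5]  = 41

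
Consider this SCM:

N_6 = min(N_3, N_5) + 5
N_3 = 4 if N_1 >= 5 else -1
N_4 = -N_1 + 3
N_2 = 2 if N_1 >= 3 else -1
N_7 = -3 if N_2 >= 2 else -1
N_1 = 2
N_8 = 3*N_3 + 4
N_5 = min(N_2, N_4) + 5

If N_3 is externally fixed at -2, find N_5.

4

do(N_3=-2) replaces the equation N_3 = 4 if N_1 >= 5 else -1 with the constant N_3 = -2.
N_5 is not downstream of the intervention, so its value is determined by the original equations.
N_2 = 2 if N_1 >= 3 else -1  [with N_1=2]  = -1
N_4 = -N_1 + 3  [with N_1=2]  = 1
N_5 = min(N_2, N_4) + 5  [with N_2=-1, N_4=1]  = 4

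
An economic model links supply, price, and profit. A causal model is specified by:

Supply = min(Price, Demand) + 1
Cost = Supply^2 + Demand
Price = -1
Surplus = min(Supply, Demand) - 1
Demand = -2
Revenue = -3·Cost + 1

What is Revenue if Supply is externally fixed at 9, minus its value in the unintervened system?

do(Supply=9) replaces the equation Supply = min(Price, Demand) + 1 with the constant Supply = 9.
Cost = Supply^2 + Demand  [with Supply=9, Demand=-2]  = 79
Revenue = -3·Cost + 1  [with Cost=79]  = -236
Without intervention: Supply = min(Price, Demand) + 1  [with Price=-1, Demand=-2]  = -1; Cost = Supply^2 + Demand  [with Supply=-1, Demand=-2]  = -1; Revenue = -3·Cost + 1  [with Cost=-1]  = 4.
Change = -236 − 4 = -240.

-240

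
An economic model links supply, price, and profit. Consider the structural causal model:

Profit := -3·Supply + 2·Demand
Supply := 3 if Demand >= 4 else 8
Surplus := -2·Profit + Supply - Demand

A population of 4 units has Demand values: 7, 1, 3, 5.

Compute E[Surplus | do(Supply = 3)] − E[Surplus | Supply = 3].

10

The intervention sets Supply=3 in all 4 units regardless of Demand. Recomputing Surplus per unit gives -14, 16, 6, -4; average 1.
Conditioning on Supply=3 selects the 2 unit(s) with Demand ∈ {7, 5}. Their Surplus values: -14, -4. Mean = -9.
Difference = 1 − (-9) = 10.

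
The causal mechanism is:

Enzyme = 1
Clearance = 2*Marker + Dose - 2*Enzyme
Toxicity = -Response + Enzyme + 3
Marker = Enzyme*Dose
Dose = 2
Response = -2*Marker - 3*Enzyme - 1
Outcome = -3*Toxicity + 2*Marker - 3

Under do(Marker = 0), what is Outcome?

The intervention breaks the incoming arrows to Marker: Marker = Enzyme*Dose no longer applies, and Marker = 0.
Response = -2*Marker - 3*Enzyme - 1  [with Marker=0, Enzyme=1]  = -4
Toxicity = -Response + Enzyme + 3  [with Response=-4, Enzyme=1]  = 8
Outcome = -3*Toxicity + 2*Marker - 3  [with Toxicity=8, Marker=0]  = -27

-27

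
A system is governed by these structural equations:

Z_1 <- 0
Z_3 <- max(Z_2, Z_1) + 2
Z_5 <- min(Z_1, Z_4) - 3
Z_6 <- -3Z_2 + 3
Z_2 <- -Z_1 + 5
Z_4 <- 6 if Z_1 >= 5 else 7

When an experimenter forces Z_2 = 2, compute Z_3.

The intervention breaks the incoming arrows to Z_2: Z_2 <- -Z_1 + 5 no longer applies, and Z_2 = 2.
Z_3 = max(Z_2, Z_1) + 2  [with Z_2=2, Z_1=0]  = 4

4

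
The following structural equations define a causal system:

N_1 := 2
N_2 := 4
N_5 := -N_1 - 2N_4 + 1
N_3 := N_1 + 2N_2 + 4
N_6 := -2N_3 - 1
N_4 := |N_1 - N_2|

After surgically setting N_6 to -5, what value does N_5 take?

-5

do(N_6=-5) replaces the equation N_6 := -2N_3 - 1 with the constant N_6 = -5.
Since N_5 is not a descendant of the intervened variable, it is unaffected.
N_4 = |N_1 - N_2|  [with N_1=2, N_2=4]  = 2
N_5 = -N_1 - 2N_4 + 1  [with N_1=2, N_4=2]  = -5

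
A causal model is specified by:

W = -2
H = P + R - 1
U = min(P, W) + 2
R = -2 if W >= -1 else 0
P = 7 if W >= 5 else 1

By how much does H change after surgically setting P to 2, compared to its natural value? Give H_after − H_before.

1

Under do(P=2), the mechanism P = 7 if W >= 5 else 1 is discarded; P is fixed at 2.
R = -2 if W >= -1 else 0  [with W=-2]  = 0
H = P + R - 1  [with P=2, R=0]  = 1
Without intervention: P = 7 if W >= 5 else 1  [with W=-2]  = 1; R = -2 if W >= -1 else 0  [with W=-2]  = 0; H = P + R - 1  [with P=1, R=0]  = 0.
Change = 1 − 0 = 1.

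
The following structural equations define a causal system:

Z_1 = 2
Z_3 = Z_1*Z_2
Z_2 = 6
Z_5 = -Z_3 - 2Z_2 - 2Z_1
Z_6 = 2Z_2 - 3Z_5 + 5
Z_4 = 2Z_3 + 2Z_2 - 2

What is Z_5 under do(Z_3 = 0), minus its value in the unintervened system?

12

do(Z_3=0) replaces the equation Z_3 = Z_1*Z_2 with the constant Z_3 = 0.
Z_5 = -Z_3 - 2Z_2 - 2Z_1  [with Z_3=0, Z_2=6, Z_1=2]  = -16
Without intervention: Z_3 = Z_1*Z_2  [with Z_1=2, Z_2=6]  = 12; Z_5 = -Z_3 - 2Z_2 - 2Z_1  [with Z_3=12, Z_2=6, Z_1=2]  = -28.
Change = -16 − (-28) = 12.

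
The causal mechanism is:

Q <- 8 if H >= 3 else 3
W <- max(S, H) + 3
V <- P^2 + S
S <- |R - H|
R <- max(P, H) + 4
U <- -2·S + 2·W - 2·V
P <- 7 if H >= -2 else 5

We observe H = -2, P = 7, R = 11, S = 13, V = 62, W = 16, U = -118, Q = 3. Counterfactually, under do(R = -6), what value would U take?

-100

The intervention breaks the incoming arrows to R: R <- max(P, H) + 4 no longer applies, and R = -6.
P = 7 if H >= -2 else 5  [with H=-2]  = 7
S = |R - H|  [with R=-6, H=-2]  = 4
V = P^2 + S  [with P=7, S=4]  = 53
W = max(S, H) + 3  [with S=4, H=-2]  = 7
U = -2·S + 2·W - 2·V  [with S=4, W=7, V=53]  = -100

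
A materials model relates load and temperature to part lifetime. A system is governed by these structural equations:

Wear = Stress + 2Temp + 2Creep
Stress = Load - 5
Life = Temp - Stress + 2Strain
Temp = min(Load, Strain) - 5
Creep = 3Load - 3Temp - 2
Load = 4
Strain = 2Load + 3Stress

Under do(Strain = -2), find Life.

The intervention breaks the incoming arrows to Strain: Strain = 2Load + 3Stress no longer applies, and Strain = -2.
Stress = Load - 5  [with Load=4]  = -1
Temp = min(Load, Strain) - 5  [with Load=4, Strain=-2]  = -7
Life = Temp - Stress + 2Strain  [with Temp=-7, Stress=-1, Strain=-2]  = -10

-10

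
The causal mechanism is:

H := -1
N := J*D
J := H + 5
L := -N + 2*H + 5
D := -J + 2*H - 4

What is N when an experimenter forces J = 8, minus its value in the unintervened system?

Under do(J=8), the mechanism J := H + 5 is discarded; J is fixed at 8.
D = -J + 2*H - 4  [with J=8, H=-1]  = -14
N = J*D  [with J=8, D=-14]  = -112
Without intervention: J = H + 5  [with H=-1]  = 4; D = -J + 2*H - 4  [with J=4, H=-1]  = -10; N = J*D  [with J=4, D=-10]  = -40.
Change = -112 − (-40) = -72.

-72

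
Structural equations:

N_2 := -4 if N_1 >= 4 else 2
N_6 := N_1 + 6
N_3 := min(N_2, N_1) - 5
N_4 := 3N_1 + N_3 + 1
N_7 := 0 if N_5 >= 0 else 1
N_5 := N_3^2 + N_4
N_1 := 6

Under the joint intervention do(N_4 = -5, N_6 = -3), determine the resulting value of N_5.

76

Setting N_4 = -5, N_6 = -3 by intervention discards those variables' equations.
N_2 = -4 if N_1 >= 4 else 2  [with N_1=6]  = -4
N_3 = min(N_2, N_1) - 5  [with N_2=-4, N_1=6]  = -9
N_5 = N_3^2 + N_4  [with N_3=-9, N_4=-5]  = 76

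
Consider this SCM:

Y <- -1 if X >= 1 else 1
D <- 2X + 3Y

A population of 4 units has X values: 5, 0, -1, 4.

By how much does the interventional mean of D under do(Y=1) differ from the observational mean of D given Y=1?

5

do(Y=1) breaks Y's dependence on X. With Y=1 fixed, D across the units is 13, 3, 1, 11, mean 7.
E[D|Y=1] averages over only the 2 units with Y=1 (X = 0, -1): D = 3, 1, mean 2.
Difference = 7 − 2 = 5.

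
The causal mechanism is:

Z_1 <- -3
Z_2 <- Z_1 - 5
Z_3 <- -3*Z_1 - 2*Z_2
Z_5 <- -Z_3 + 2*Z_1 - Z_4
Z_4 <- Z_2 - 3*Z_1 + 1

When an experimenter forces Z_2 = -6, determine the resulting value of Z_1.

Under do(Z_2=-6), the mechanism Z_2 <- Z_1 - 5 is discarded; Z_2 is fixed at -6.
Z_1 is not downstream of the intervention, so its value is determined by the original equations.

-3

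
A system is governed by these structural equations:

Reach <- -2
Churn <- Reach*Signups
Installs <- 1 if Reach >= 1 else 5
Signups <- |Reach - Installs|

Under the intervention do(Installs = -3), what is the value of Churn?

Under do(Installs=-3), the mechanism Installs <- 1 if Reach >= 1 else 5 is discarded; Installs is fixed at -3.
Signups = |Reach - Installs|  [with Reach=-2, Installs=-3]  = 1
Churn = Reach*Signups  [with Reach=-2, Signups=1]  = -2

-2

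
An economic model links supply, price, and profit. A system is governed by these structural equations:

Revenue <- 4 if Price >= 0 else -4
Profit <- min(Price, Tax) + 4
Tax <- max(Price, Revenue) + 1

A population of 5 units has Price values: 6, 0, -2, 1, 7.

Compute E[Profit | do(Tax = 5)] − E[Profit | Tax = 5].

1.3

The intervention sets Tax=5 in all 5 units regardless of Price. Recomputing Profit per unit gives 9, 4, 2, 5, 9; average 5.8.
Observing Tax=5 restricts to units where Tax's equation naturally yields 5: Price ∈ {0, 1}. In that subpopulation Profit = 4, 5, mean 4.5.
Difference = 5.8 − 4.5 = 1.3.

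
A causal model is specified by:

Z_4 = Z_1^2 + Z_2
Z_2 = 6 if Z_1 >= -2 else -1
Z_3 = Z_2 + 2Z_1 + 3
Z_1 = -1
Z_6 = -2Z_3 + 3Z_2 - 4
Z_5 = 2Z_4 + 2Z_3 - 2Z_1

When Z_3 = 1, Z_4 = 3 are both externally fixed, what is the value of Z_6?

12

Setting Z_3 = 1, Z_4 = 3 by intervention discards those variables' equations.
Z_2 = 6 if Z_1 >= -2 else -1  [with Z_1=-1]  = 6
Z_6 = -2Z_3 + 3Z_2 - 4  [with Z_3=1, Z_2=6]  = 12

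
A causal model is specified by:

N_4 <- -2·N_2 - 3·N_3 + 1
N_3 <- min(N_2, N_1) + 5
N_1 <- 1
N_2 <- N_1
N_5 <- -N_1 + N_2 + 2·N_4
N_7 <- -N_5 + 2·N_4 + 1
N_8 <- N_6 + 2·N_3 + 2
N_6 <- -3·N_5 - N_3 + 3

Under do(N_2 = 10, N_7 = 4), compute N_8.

Under do(N_2 = 10, N_7 = 4), each intervened variable's structural equation is replaced by its fixed value.
N_3 = min(N_2, N_1) + 5  [with N_2=10, N_1=1]  = 6
N_4 = -2·N_2 - 3·N_3 + 1  [with N_2=10, N_3=6]  = -37
N_5 = -N_1 + N_2 + 2·N_4  [with N_1=1, N_2=10, N_4=-37]  = -65
N_6 = -3·N_5 - N_3 + 3  [with N_5=-65, N_3=6]  = 192
N_8 = N_6 + 2·N_3 + 2  [with N_6=192, N_3=6]  = 206

206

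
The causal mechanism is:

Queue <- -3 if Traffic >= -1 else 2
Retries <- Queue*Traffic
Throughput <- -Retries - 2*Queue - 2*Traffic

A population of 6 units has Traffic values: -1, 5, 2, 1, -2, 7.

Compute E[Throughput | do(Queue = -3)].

8

The intervention sets Queue=-3 in all 6 units regardless of Traffic. Recomputing Throughput per unit gives 5, 11, 8, 7, 4, 13; average 8.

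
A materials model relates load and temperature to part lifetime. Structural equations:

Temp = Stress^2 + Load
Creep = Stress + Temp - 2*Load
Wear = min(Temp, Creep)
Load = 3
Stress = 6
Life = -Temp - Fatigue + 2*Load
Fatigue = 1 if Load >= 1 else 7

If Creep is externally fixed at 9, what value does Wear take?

Intervening sets Creep = 9 and removes its equation (Creep = Stress + Temp - 2*Load).
Temp = Stress^2 + Load  [with Stress=6, Load=3]  = 39
Wear = min(Temp, Creep)  [with Temp=39, Creep=9]  = 9

9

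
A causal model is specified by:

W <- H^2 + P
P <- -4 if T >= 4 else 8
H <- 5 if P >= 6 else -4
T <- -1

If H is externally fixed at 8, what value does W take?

The intervention breaks the incoming arrows to H: H <- 5 if P >= 6 else -4 no longer applies, and H = 8.
P = -4 if T >= 4 else 8  [with T=-1]  = 8
W = H^2 + P  [with H=8, P=8]  = 72

72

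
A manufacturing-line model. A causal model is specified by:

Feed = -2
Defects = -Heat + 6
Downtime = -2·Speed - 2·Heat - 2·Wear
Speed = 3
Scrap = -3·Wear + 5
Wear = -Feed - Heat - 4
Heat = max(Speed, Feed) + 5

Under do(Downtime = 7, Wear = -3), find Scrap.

14

Setting Downtime = 7, Wear = -3 by intervention discards those variables' equations.
Scrap = -3·Wear + 5  [with Wear=-3]  = 14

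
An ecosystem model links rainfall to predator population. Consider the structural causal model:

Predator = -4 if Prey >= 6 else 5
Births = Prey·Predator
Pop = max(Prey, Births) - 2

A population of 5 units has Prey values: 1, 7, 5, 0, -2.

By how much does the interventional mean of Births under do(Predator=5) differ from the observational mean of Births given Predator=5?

6

The intervention sets Predator=5 in all 5 units regardless of Prey. Recomputing Births per unit gives 5, 35, 25, 0, -10; average 11.
E[Births|Predator=5] averages over only the 4 units with Predator=5 (Prey = 1, 5, 0, -2): Births = 5, 25, 0, -10, mean 5.
Difference = 11 − 5 = 6.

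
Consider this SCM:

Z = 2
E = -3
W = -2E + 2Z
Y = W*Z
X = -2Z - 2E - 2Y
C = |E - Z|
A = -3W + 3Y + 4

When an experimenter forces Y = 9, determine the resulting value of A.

The intervention breaks the incoming arrows to Y: Y = W*Z no longer applies, and Y = 9.
W = -2E + 2Z  [with E=-3, Z=2]  = 10
A = -3W + 3Y + 4  [with W=10, Y=9]  = 1

1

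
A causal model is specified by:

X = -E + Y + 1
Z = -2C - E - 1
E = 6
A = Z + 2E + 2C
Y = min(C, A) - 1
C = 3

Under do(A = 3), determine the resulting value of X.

Under do(A=3), the mechanism A = Z + 2E + 2C is discarded; A is fixed at 3.
Y = min(C, A) - 1  [with C=3, A=3]  = 2
X = -E + Y + 1  [with E=6, Y=2]  = -3

-3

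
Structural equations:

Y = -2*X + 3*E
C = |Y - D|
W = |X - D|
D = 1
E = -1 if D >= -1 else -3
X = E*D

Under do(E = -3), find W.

4

Under do(E=-3), the mechanism E = -1 if D >= -1 else -3 is discarded; E is fixed at -3.
X = E*D  [with E=-3, D=1]  = -3
W = |X - D|  [with X=-3, D=1]  = 4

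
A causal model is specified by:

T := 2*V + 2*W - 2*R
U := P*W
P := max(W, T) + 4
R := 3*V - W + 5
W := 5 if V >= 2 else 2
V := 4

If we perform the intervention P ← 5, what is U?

25

The intervention breaks the incoming arrows to P: P := max(W, T) + 4 no longer applies, and P = 5.
W = 5 if V >= 2 else 2  [with V=4]  = 5
U = P*W  [with P=5, W=5]  = 25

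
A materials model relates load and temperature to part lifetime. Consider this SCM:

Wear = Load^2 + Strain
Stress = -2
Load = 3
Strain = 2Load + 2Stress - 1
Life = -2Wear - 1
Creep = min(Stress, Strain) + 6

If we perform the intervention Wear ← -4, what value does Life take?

7

The intervention breaks the incoming arrows to Wear: Wear = Load^2 + Strain no longer applies, and Wear = -4.
Life = -2Wear - 1  [with Wear=-4]  = 7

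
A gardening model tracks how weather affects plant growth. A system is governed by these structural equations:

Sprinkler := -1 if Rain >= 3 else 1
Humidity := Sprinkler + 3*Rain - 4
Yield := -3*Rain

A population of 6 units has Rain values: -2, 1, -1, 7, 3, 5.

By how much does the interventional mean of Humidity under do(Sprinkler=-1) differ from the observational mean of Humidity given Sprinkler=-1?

-8.5

The intervention sets Sprinkler=-1 in all 6 units regardless of Rain. Recomputing Humidity per unit gives -11, -2, -8, 16, 4, 10; average 1.5.
Conditioning on Sprinkler=-1 selects the 3 unit(s) with Rain ∈ {7, 3, 5}. Their Humidity values: 16, 4, 10. Mean = 10.
Difference = 1.5 − 10 = -8.5.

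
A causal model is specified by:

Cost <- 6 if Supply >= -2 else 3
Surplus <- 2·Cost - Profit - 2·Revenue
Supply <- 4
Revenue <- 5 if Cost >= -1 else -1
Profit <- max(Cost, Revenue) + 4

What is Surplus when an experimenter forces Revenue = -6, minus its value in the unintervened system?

do(Revenue=-6) replaces the equation Revenue <- 5 if Cost >= -1 else -1 with the constant Revenue = -6.
Cost = 6 if Supply >= -2 else 3  [with Supply=4]  = 6
Profit = max(Cost, Revenue) + 4  [with Cost=6, Revenue=-6]  = 10
Surplus = 2·Cost - Profit - 2·Revenue  [with Cost=6, Profit=10, Revenue=-6]  = 14
Without intervention: Cost = 6 if Supply >= -2 else 3  [with Supply=4]  = 6; Revenue = 5 if Cost >= -1 else -1  [with Cost=6]  = 5; Profit = max(Cost, Revenue) + 4  [with Cost=6, Revenue=5]  = 10; Surplus = 2·Cost - Profit - 2·Revenue  [with Cost=6, Profit=10, Revenue=5]  = -8.
Change = 14 − (-8) = 22.

22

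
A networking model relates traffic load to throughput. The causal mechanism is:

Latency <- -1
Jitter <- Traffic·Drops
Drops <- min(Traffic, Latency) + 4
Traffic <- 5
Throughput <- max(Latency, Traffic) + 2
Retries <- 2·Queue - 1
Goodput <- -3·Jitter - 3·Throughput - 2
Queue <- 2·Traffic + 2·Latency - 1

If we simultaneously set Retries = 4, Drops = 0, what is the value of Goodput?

-23

Under do(Retries = 4, Drops = 0), each intervened variable's structural equation is replaced by its fixed value.
Jitter = Traffic·Drops  [with Traffic=5, Drops=0]  = 0
Throughput = max(Latency, Traffic) + 2  [with Latency=-1, Traffic=5]  = 7
Goodput = -3·Jitter - 3·Throughput - 2  [with Jitter=0, Throughput=7]  = -23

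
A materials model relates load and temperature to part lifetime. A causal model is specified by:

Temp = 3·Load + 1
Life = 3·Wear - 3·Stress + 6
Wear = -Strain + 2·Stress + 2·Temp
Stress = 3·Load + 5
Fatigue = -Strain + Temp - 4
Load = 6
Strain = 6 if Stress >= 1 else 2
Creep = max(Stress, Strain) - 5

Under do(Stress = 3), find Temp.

Under do(Stress=3), the mechanism Stress = 3·Load + 5 is discarded; Stress is fixed at 3.
Since Temp is not a descendant of the intervened variable, it is unaffected.
Temp = 3·Load + 1  [with Load=6]  = 19

19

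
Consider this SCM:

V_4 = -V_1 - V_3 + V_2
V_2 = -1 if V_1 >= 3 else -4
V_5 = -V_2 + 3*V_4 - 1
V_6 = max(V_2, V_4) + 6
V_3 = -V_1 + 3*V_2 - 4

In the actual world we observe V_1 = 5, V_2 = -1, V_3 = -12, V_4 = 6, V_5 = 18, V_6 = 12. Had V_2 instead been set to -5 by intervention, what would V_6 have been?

20

Under do(V_2=-5), the mechanism V_2 = -1 if V_1 >= 3 else -4 is discarded; V_2 is fixed at -5.
V_3 = -V_1 + 3*V_2 - 4  [with V_1=5, V_2=-5]  = -24
V_4 = -V_1 - V_3 + V_2  [with V_1=5, V_3=-24, V_2=-5]  = 14
V_6 = max(V_2, V_4) + 6  [with V_2=-5, V_4=14]  = 20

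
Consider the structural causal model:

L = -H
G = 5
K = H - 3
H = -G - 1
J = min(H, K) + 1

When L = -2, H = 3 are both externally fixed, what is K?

Setting L = -2, H = 3 by intervention discards those variables' equations.
K = H - 3  [with H=3]  = 0

0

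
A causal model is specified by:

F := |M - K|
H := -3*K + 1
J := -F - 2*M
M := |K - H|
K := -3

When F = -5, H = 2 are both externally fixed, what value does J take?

-5

The joint intervention fixes F = -5, H = 2, removing each variable's own equation.
M = |K - H|  [with K=-3, H=2]  = 5
J = -F - 2*M  [with F=-5, M=5]  = -5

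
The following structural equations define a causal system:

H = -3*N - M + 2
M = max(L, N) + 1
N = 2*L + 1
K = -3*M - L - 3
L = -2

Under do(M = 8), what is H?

3

The intervention breaks the incoming arrows to M: M = max(L, N) + 1 no longer applies, and M = 8.
N = 2*L + 1  [with L=-2]  = -3
H = -3*N - M + 2  [with N=-3, M=8]  = 3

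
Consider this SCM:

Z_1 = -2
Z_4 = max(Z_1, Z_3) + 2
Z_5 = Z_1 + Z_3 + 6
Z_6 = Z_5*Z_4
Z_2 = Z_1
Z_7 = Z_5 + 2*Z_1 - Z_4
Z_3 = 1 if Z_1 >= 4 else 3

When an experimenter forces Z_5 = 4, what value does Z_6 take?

The intervention breaks the incoming arrows to Z_5: Z_5 = Z_1 + Z_3 + 6 no longer applies, and Z_5 = 4.
Z_3 = 1 if Z_1 >= 4 else 3  [with Z_1=-2]  = 3
Z_4 = max(Z_1, Z_3) + 2  [with Z_1=-2, Z_3=3]  = 5
Z_6 = Z_5*Z_4  [with Z_5=4, Z_4=5]  = 20

20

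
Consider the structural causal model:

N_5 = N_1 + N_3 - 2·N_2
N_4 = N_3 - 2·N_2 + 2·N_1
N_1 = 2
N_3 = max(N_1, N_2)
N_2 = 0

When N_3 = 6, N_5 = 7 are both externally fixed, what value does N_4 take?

The joint intervention fixes N_3 = 6, N_5 = 7, removing each variable's own equation.
N_4 = N_3 - 2·N_2 + 2·N_1  [with N_3=6, N_2=0, N_1=2]  = 10

10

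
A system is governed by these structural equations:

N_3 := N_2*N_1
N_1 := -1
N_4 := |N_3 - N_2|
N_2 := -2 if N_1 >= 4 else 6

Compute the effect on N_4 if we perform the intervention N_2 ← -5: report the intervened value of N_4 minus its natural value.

-2

Under do(N_2=-5), the mechanism N_2 := -2 if N_1 >= 4 else 6 is discarded; N_2 is fixed at -5.
N_3 = N_2*N_1  [with N_2=-5, N_1=-1]  = 5
N_4 = |N_3 - N_2|  [with N_3=5, N_2=-5]  = 10
Without intervention: N_2 = -2 if N_1 >= 4 else 6  [with N_1=-1]  = 6; N_3 = N_2*N_1  [with N_2=6, N_1=-1]  = -6; N_4 = |N_3 - N_2|  [with N_3=-6, N_2=6]  = 12.
Change = 10 − 12 = -2.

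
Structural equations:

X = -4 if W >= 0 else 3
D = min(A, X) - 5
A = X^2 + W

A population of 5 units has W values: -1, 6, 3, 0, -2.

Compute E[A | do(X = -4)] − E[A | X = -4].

-1.8

Under do(X=-4), X's equation is replaced by X=-4 for every unit. Per-unit A: 15, 22, 19, 16, 14. Mean = 17.2.
Observing X=-4 restricts to units where X's equation naturally yields -4: W ∈ {6, 3, 0}. In that subpopulation A = 22, 19, 16, mean 19.
Difference = 17.2 − 19 = -1.8.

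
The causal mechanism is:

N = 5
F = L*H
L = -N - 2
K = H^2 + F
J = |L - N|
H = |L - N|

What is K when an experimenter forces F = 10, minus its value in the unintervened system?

The intervention breaks the incoming arrows to F: F = L*H no longer applies, and F = 10.
L = -N - 2  [with N=5]  = -7
H = |L - N|  [with L=-7, N=5]  = 12
K = H^2 + F  [with H=12, F=10]  = 154
Without intervention: L = -N - 2  [with N=5]  = -7; H = |L - N|  [with L=-7, N=5]  = 12; F = L*H  [with L=-7, H=12]  = -84; K = H^2 + F  [with H=12, F=-84]  = 60.
Change = 154 − 60 = 94.

94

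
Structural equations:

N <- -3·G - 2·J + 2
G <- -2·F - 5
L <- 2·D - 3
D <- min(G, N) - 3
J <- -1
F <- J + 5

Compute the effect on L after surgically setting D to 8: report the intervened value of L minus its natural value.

48

The intervention breaks the incoming arrows to D: D <- min(G, N) - 3 no longer applies, and D = 8.
L = 2·D - 3  [with D=8]  = 13
Without intervention: F = J + 5  [with J=-1]  = 4; G = -2·F - 5  [with F=4]  = -13; N = -3·G - 2·J + 2  [with G=-13, J=-1]  = 43; D = min(G, N) - 3  [with G=-13, N=43]  = -16; L = 2·D - 3  [with D=-16]  = -35.
Change = 13 − (-35) = 48.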